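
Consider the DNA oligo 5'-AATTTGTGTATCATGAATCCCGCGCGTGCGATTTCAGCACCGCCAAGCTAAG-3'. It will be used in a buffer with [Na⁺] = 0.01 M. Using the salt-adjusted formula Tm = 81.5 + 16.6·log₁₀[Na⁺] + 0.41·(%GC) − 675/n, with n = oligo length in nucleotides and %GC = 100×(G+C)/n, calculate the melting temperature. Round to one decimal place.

Length n = 52. Base counts: G=12, C=14, A=13, T=13
G+C = 26, so %GC = 26/52 × 100 = 50%
Salt term: 16.6 × (-2) = -33.2
GC term: 0.41 × 50 = 20.5; length term: −675/52 = −12.981
Tm = 81.5 + (-33.2) + 20.5 − 12.981 = 55.819 → 55.8°C

55.8°C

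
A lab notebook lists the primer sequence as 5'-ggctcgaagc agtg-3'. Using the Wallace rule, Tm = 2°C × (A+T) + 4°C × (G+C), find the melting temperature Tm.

Counting bases: A=3, C=3, G=6, T=2
So N_AT = 5 and N_GC = 9.
Tm = 4·9 + 2·5 = 36 + 10 = 46°C

46°C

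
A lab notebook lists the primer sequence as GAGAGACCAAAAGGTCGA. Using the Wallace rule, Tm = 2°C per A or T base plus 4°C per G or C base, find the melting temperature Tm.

Base counts: C=3, G=6, T=1, A=8
A+T = 9, G+C = 9
Tm = 2×9 + 4×9 = 54°C

54°C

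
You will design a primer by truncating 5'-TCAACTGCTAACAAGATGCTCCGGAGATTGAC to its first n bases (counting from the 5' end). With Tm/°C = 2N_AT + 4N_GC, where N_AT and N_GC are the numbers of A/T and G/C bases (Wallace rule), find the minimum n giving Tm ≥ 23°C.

n = 8

First 7 bases: TCAACTG → Tm = 20°C (< 23°C)
First 8 bases: TCAACTGC → Tm = 24°C (≥ 23°C)
Since every base adds ≥2°C, Tm only increases with n, so the threshold is first crossed at n = 8.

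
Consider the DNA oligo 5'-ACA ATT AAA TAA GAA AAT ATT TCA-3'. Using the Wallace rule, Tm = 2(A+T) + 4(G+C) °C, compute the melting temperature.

54°C

Scanning the sequence gives C=2, T=7, A=14, G=1.
So N_AT = 21 and N_GC = 3.
Tm = 2×21 + 4×3 = 54°C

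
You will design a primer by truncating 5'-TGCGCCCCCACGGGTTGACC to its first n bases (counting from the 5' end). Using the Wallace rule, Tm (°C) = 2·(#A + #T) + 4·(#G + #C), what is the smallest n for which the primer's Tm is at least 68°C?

First 19 bases: TGCGCCCCCACGGGTTGAC → Tm = 66°C (< 68°C)
First 20 bases: TGCGCCCCCACGGGTTGACC → Tm = 70°C (≥ 68°C)
Since every base adds ≥2°C, Tm only increases with n, so the threshold is first crossed at n = 20.

n = 20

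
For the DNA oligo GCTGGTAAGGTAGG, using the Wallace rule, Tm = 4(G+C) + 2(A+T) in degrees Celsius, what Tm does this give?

44°C

Base counts: T=3, C=1, A=3, G=7
A+T = 6, G+C = 8
Tm = 4·8 + 2·6 = 32 + 12 = 44°C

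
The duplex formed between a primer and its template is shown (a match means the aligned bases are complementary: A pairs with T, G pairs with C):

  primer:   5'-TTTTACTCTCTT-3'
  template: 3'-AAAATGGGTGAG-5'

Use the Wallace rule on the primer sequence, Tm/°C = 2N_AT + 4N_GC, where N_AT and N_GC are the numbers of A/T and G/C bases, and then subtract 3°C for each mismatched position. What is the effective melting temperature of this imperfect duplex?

21°C

Primer base counts: A=1, T=8, G=0, C=3 → A+T=9, G+C=3
Perfect-match Tm = 2(9) + 4(3) = 18 + 12 = 30°C
Mismatches (positions where the bases are not complementary): 3 (at positions 7, 9, 12)
Effective Tm = 30 − 3×3 = 30 − 9 = 21°C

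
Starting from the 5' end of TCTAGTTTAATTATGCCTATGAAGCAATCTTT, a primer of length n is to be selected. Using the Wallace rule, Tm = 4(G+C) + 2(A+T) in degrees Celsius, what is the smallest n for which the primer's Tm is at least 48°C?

n = 19

First 18 bases: TCTAGTTTAATTATGCCT → Tm = 46°C (< 48°C)
First 19 bases: TCTAGTTTAATTATGCCTA → Tm = 48°C (≥ 48°C)
Since every base adds ≥2°C, Tm only increases with n, so the threshold is first crossed at n = 19.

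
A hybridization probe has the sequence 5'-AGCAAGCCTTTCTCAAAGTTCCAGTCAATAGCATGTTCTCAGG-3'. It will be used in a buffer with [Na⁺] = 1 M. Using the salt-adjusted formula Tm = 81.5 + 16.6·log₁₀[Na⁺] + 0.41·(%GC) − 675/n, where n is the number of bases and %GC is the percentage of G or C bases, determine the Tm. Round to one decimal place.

83.9°C

Length n = 43. Base counts: G=8, C=11, A=12, T=12
G+C = 19, so %GC = 19/43 × 100 = 44.186%
Salt term: 16.6 × (0) = 0
GC term: 0.41 × 44.186 = 18.116; length term: −675/43 = −15.698
Tm = 81.5 + (0) + 18.116 − 15.698 = 83.918 → 83.9°C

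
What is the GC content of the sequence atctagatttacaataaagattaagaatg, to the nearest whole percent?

Scanning the sequence gives A=14, G=4, T=9, C=2.
G+C = 4 + 2 = 6 out of 29 bases
%GC = 6/29 × 100 = 20.69% ≈ 21%

21%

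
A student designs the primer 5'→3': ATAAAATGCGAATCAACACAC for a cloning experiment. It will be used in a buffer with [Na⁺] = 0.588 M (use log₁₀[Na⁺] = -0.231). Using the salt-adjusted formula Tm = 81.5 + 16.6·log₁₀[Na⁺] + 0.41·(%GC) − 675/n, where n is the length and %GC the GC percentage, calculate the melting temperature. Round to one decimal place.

59.2°C

Length n = 21. Counting bases: G=2, C=5, A=11, T=3
G+C = 7, so %GC = 7/21 × 100 = 33.333%
Salt term: 16.6 × (-0.231) = -3.835
GC term: 0.41 × 33.333 = 13.667; length term: −675/21 = −32.143
Tm = 81.5 + (-3.835) + 13.667 − 32.143 = 59.189 → 59.2°C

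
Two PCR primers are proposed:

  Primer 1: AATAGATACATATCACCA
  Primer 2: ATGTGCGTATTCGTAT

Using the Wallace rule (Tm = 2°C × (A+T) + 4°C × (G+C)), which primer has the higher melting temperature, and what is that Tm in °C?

Primer 1, 46°C

Primer 1: A+T=13, G+C=5 → Tm = 2(13)+4(5) = 46°C
Primer 2: A+T=10, G+C=6 → Tm = 2(10)+4(6) = 44°C
46°C vs 44°C → primer 1 is higher.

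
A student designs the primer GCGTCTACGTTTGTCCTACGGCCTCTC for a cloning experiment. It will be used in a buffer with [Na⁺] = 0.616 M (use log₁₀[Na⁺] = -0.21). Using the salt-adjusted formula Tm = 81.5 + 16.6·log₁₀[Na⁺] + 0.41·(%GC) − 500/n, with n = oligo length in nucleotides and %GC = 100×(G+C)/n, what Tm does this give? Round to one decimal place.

83.8°C

Length n = 27. T=9, G=6, C=10, A=2
G+C = 16, so %GC = 16/27 × 100 = 59.259%
Salt term: 16.6 × (-0.21) = -3.486
GC term: 0.41 × 59.259 = 24.296; length term: −500/27 = −18.519
Tm = 81.5 + (-3.486) + 24.296 − 18.519 = 83.791 → 83.8°C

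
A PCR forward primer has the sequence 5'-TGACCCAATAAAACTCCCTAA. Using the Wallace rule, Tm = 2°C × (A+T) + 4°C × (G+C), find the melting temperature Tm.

Counting bases: C=7, G=1, T=4, A=9
AT pairs contribute 13, GC pairs contribute 8.
Tm = 2(13) + 4(8) = 26 + 32 = 58°C

58°C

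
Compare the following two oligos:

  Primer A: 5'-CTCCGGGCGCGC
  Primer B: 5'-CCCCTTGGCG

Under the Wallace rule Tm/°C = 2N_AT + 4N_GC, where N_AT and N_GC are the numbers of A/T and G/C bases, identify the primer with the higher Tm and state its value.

Primer A: A+T=1, G+C=11 → Tm = 2(1)+4(11) = 46°C
Primer B: A+T=2, G+C=8 → Tm = 2(2)+4(8) = 36°C
46°C vs 36°C → primer A is higher.

Primer A, 46°C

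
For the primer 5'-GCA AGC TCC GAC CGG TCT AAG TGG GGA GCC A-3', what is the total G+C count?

20

Scanning the sequence gives T=4, A=7, G=11, C=9.
Total G or C: 11 + 9 = 20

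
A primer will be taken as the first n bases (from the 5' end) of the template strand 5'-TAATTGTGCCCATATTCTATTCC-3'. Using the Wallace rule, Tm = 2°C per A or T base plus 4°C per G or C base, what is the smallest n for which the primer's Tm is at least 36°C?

First 12 bases: TAATTGTGCCCA → Tm = 34°C (< 36°C)
First 13 bases: TAATTGTGCCCAT → Tm = 36°C (≥ 36°C)
Since every base adds ≥2°C, Tm only increases with n, so the threshold is first crossed at n = 13.

n = 13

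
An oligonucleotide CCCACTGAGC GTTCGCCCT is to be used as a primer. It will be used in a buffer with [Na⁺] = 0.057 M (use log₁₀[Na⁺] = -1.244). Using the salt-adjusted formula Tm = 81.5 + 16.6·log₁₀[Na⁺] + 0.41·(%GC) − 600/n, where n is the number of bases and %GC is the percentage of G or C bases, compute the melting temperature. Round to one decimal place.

Length n = 19. Base counts: T=4, A=2, G=4, C=9
G+C = 13, so %GC = 13/19 × 100 = 68.421%
Salt term: 16.6 × (-1.244) = -20.65
GC term: 0.41 × 68.421 = 28.053; length term: −600/19 = −31.579
Tm = 81.5 + (-20.65) + 28.053 − 31.579 = 57.324 → 57.3°C

57.3°C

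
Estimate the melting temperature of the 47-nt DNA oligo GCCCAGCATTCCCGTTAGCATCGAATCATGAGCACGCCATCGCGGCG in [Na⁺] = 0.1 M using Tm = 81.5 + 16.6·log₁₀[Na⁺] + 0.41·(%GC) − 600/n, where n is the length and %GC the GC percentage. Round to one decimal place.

Length n = 47. G=12, A=10, T=8, C=17
G+C = 29, so %GC = 29/47 × 100 = 61.702%
Salt term: 16.6 × (-1) = -16.6
GC term: 0.41 × 61.702 = 25.298; length term: −600/47 = −12.766
Tm = 81.5 + (-16.6) + 25.298 − 12.766 = 77.432 → 77.4°C

77.4°C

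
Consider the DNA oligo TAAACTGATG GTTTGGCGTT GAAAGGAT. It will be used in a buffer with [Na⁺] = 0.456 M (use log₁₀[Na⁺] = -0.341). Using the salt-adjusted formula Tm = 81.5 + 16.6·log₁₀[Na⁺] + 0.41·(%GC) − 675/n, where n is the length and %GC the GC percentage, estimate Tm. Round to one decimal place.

67.8°C

Length n = 28. G=9, T=9, A=8, C=2
G+C = 11, so %GC = 11/28 × 100 = 39.286%
Salt term: 16.6 × (-0.341) = -5.661
GC term: 0.41 × 39.286 = 16.107; length term: −675/28 = −24.107
Tm = 81.5 + (-5.661) + 16.107 − 24.107 = 67.839 → 67.8°C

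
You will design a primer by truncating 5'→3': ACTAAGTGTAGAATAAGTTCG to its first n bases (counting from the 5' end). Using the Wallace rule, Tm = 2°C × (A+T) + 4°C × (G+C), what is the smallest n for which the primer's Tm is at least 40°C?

n = 16

First 15 bases: ACTAAGTGTAGAATA → Tm = 38°C (< 40°C)
First 16 bases: ACTAAGTGTAGAATAA → Tm = 40°C (≥ 40°C)
Each additional base adds 2°C (A/T) or 4°C (G/C), so Tm is non-decreasing in n; n = 16 is the first length to reach 40°C.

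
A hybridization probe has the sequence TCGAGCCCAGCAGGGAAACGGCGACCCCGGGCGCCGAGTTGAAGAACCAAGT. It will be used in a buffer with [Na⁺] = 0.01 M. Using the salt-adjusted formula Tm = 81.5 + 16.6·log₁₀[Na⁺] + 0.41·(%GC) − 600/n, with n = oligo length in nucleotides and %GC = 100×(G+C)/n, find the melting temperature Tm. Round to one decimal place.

Length n = 52. Counting bases: T=4, C=16, G=18, A=14
G+C = 34, so %GC = 34/52 × 100 = 65.385%
Salt term: 16.6 × (-2) = -33.2
GC term: 0.41 × 65.385 = 26.808; length term: −600/52 = −11.538
Tm = 81.5 + (-33.2) + 26.808 − 11.538 = 63.57 → 63.6°C

63.6°C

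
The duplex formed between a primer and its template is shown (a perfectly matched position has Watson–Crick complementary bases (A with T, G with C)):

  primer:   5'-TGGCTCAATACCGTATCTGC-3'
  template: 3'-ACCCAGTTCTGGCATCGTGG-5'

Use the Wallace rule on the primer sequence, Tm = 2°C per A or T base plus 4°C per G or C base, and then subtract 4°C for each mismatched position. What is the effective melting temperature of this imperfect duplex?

Primer base counts: A=4, T=6, G=4, C=6 → A+T=10, G+C=10
Perfect-match Tm = 2(10) + 4(10) = 20 + 40 = 60°C
Mismatches (positions where the bases are not complementary): 5 (at positions 4, 9, 16, 18, 19)
Effective Tm = 60 − 5×4 = 60 − 20 = 40°C

40°C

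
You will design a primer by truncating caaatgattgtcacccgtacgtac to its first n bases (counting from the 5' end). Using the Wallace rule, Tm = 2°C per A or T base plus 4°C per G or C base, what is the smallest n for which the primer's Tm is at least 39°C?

n = 15

First 14 bases: CAAATGATTGTCAC → Tm = 38°C (< 39°C)
First 15 bases: CAAATGATTGTCACC → Tm = 42°C (≥ 39°C)
Since every base adds ≥2°C, Tm only increases with n, so the threshold is first crossed at n = 15.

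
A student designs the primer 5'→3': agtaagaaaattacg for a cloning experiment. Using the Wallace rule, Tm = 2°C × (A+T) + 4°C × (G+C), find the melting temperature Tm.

38°C

Counting bases: T=3, G=3, C=1, A=8
So N_AT = 11 and N_GC = 4.
Tm = 2(11) + 4(4) = 22 + 16 = 38°C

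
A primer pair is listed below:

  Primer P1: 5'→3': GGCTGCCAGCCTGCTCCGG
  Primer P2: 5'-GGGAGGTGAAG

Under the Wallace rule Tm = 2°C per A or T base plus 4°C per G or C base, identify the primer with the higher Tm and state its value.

Primer P1: A+T=4, G+C=15 → Tm = 2(4)+4(15) = 68°C
Primer P2: A+T=4, G+C=7 → Tm = 2(4)+4(7) = 36°C
68°C vs 36°C → primer P1 is higher.

Primer P1, 68°C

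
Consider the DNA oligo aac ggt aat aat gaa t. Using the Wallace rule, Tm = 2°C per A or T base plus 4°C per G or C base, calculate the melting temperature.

40°C

Counting bases: A=8, C=1, T=4, G=3
AT pairs contribute 12, GC pairs contribute 4.
Tm = 2×12 + 4×4 = 40°C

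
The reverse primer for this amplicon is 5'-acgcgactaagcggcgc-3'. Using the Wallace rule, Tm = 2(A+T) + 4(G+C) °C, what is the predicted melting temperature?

Counting bases: A=4, G=6, C=6, T=1
AT pairs contribute 5, GC pairs contribute 12.
Tm = 2×5 + 4×12 = 58°C

58°C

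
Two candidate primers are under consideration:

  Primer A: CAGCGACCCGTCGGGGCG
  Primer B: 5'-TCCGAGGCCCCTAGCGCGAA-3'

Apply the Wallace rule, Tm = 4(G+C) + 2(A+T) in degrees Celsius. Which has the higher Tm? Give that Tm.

Primer A: A+T=3, G+C=15 → Tm = 2(3)+4(15) = 66°C
Primer B: A+T=6, G+C=14 → Tm = 2(6)+4(14) = 68°C
66°C vs 68°C → primer B is higher.

Primer B, 68°C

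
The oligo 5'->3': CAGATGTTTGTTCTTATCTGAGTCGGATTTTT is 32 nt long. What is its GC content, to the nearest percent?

A=5, G=7, T=16, C=4
G+C = 7 + 4 = 11 out of 32 bases
%GC = 11/32 × 100 = 34.38% ≈ 34%

34%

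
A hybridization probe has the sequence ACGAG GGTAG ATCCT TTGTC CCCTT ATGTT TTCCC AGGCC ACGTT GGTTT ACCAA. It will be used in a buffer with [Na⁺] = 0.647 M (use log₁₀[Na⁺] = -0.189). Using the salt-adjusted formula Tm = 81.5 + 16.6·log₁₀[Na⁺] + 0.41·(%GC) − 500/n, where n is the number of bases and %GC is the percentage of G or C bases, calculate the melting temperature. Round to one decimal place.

89.4°C

Length n = 55. Base counts: G=12, C=15, T=18, A=10
G+C = 27, so %GC = 27/55 × 100 = 49.091%
Salt term: 16.6 × (-0.189) = -3.137
GC term: 0.41 × 49.091 = 20.127; length term: −500/55 = −9.091
Tm = 81.5 + (-3.137) + 20.127 − 9.091 = 89.399 → 89.4°C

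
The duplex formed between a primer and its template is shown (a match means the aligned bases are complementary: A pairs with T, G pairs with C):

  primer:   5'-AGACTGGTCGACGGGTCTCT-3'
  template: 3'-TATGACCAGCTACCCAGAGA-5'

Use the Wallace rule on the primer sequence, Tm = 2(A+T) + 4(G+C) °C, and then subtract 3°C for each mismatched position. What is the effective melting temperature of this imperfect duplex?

58°C

Primer base counts: A=3, T=5, G=7, C=5 → A+T=8, G+C=12
Perfect-match Tm = 2(8) + 4(12) = 16 + 48 = 64°C
Mismatches (positions where the bases are not complementary): 2 (at positions 2, 12)
Effective Tm = 64 − 2×3 = 64 − 6 = 58°C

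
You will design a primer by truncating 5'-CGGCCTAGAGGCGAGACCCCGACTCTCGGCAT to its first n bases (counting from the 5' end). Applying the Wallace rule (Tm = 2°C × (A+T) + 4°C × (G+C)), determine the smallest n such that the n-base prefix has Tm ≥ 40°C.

First 11 bases: CGGCCTAGAGG → Tm = 38°C (< 40°C)
First 12 bases: CGGCCTAGAGGC → Tm = 42°C (≥ 40°C)
Since every base adds ≥2°C, Tm only increases with n, so the threshold is first crossed at n = 12.

n = 12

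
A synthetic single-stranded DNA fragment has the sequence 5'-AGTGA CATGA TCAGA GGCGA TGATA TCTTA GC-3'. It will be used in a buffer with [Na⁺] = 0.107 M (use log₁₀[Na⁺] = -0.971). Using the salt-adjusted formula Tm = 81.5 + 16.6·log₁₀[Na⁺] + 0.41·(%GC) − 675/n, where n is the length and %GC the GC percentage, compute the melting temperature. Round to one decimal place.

62.2°C

Length n = 32. Scanning the sequence gives T=8, A=10, C=5, G=9.
G+C = 14, so %GC = 14/32 × 100 = 43.75%
Salt term: 16.6 × (-0.971) = -16.119
GC term: 0.41 × 43.75 = 17.938; length term: −675/32 = −21.094
Tm = 81.5 + (-16.119) + 17.938 − 21.094 = 62.225 → 62.2°C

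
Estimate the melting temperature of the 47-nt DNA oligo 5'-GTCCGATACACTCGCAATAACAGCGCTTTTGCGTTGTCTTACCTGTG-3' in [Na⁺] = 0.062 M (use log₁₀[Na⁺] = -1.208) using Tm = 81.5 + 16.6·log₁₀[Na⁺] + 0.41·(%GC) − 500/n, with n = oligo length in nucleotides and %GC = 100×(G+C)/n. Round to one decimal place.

Length n = 47. Base counts: C=13, A=9, T=15, G=10
G+C = 23, so %GC = 23/47 × 100 = 48.936%
Salt term: 16.6 × (-1.208) = -20.053
GC term: 0.41 × 48.936 = 20.064; length term: −500/47 = −10.638
Tm = 81.5 + (-20.053) + 20.064 − 10.638 = 70.873 → 70.9°C

70.9°C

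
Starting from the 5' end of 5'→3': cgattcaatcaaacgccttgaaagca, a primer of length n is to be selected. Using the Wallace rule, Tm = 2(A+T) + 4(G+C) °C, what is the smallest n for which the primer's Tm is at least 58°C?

First 19 bases: CGATTCAATCAAACGCCTT → Tm = 54°C (< 58°C)
First 20 bases: CGATTCAATCAAACGCCTTG → Tm = 58°C (≥ 58°C)
Since every base adds ≥2°C, Tm only increases with n, so the threshold is first crossed at n = 20.

n = 20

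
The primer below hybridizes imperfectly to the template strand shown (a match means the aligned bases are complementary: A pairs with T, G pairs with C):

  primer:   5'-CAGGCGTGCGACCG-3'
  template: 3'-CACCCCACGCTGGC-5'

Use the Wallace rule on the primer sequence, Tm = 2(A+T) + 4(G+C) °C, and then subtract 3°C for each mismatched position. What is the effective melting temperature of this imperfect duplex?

Primer base counts: A=2, T=1, G=6, C=5 → A+T=3, G+C=11
Perfect-match Tm = 2(3) + 4(11) = 6 + 44 = 50°C
Mismatches (positions where the bases are not complementary): 3 (at positions 1, 2, 5)
Effective Tm = 50 − 3×3 = 50 − 9 = 41°C

41°C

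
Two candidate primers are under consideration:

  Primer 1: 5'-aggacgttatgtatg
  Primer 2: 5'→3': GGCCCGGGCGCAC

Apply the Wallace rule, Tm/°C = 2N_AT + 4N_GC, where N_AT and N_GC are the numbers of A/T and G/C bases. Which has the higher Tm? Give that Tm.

Primer 2, 50°C

Primer 1: A+T=9, G+C=6 → Tm = 2(9)+4(6) = 42°C
Primer 2: A+T=1, G+C=12 → Tm = 2(1)+4(12) = 50°C
42°C vs 50°C → primer 2 is higher.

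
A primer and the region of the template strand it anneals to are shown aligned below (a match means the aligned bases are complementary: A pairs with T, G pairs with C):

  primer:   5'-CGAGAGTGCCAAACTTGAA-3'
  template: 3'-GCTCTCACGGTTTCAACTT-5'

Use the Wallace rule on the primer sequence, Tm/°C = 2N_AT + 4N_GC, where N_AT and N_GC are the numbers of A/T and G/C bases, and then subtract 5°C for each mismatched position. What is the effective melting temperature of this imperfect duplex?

Primer base counts: A=7, T=3, G=5, C=4 → A+T=10, G+C=9
Perfect-match Tm = 2(10) + 4(9) = 20 + 36 = 56°C
Mismatches (positions where the bases are not complementary): 1 (at position 14)
Effective Tm = 56 − 1×5 = 56 − 5 = 51°C

51°C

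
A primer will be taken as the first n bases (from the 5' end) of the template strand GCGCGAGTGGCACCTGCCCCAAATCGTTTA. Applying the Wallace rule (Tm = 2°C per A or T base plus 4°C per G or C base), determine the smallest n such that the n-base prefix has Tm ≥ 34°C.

First 9 bases: GCGCGAGTG → Tm = 32°C (< 34°C)
First 10 bases: GCGCGAGTGG → Tm = 36°C (≥ 34°C)
Since every base adds ≥2°C, Tm only increases with n, so the threshold is first crossed at n = 10.

n = 10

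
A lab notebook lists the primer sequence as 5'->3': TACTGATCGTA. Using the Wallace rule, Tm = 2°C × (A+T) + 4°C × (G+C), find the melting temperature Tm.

30°C

G=2, C=2, A=3, T=4
A+T = 7, G+C = 4
Tm = 2(7) + 4(4) = 14 + 16 = 30°C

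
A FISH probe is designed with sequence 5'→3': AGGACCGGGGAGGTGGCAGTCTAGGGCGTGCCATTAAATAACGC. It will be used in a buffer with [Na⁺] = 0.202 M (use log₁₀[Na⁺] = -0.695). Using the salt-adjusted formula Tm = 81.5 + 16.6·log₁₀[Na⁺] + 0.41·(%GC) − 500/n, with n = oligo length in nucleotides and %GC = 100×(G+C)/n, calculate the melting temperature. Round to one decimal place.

82.8°C

Length n = 44. Scanning the sequence gives A=11, G=17, C=9, T=7.
G+C = 26, so %GC = 26/44 × 100 = 59.091%
Salt term: 16.6 × (-0.695) = -11.537
GC term: 0.41 × 59.091 = 24.227; length term: −500/44 = −11.364
Tm = 81.5 + (-11.537) + 24.227 − 11.364 = 82.826 → 82.8°C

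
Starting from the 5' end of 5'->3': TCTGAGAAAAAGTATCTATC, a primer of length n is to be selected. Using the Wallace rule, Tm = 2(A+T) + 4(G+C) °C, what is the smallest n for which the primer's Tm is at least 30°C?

n = 12

First 11 bases: TCTGAGAAAAA → Tm = 28°C (< 30°C)
First 12 bases: TCTGAGAAAAAG → Tm = 32°C (≥ 30°C)
Each additional base adds 2°C (A/T) or 4°C (G/C), so Tm is non-decreasing in n; n = 12 is the first length to reach 30°C.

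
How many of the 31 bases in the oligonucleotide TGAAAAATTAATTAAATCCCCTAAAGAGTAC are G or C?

Scanning the sequence gives A=15, C=5, T=8, G=3.
G+C = 3 + 5 = 8

8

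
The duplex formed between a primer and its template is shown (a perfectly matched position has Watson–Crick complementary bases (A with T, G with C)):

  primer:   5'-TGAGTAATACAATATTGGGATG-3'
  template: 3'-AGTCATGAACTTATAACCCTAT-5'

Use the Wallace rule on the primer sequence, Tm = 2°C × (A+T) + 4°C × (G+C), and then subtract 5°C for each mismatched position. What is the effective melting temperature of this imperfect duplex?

33°C

Primer base counts: A=8, T=7, G=6, C=1 → A+T=15, G+C=7
Perfect-match Tm = 2(15) + 4(7) = 30 + 28 = 58°C
Mismatches (positions where the bases are not complementary): 5 (at positions 2, 7, 9, 10, 22)
Effective Tm = 58 − 5×5 = 58 − 25 = 33°C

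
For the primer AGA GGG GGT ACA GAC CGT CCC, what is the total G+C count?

Scanning the sequence gives A=5, G=8, T=2, C=6.
G+C = 8 + 6 = 14

14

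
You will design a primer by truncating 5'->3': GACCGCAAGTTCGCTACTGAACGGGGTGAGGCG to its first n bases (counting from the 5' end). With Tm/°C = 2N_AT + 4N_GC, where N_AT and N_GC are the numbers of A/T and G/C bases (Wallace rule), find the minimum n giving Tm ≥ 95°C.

First 29 bases: GACCGCAAGTTCGCTACTGAACGGGGTGA → Tm = 92°C (< 95°C)
First 30 bases: GACCGCAAGTTCGCTACTGAACGGGGTGAG → Tm = 96°C (≥ 95°C)
Since every base adds ≥2°C, Tm only increases with n, so the threshold is first crossed at n = 30.

n = 30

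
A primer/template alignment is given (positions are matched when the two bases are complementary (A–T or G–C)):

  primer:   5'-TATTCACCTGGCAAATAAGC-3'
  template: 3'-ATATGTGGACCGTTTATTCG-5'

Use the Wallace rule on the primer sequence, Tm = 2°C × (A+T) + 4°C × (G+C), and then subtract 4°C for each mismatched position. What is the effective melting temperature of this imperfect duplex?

52°C

Primer base counts: A=7, T=5, G=3, C=5 → A+T=12, G+C=8
Perfect-match Tm = 2(12) + 4(8) = 24 + 32 = 56°C
Mismatches (positions where the bases are not complementary): 1 (at position 4)
Effective Tm = 56 − 1×4 = 56 − 4 = 52°C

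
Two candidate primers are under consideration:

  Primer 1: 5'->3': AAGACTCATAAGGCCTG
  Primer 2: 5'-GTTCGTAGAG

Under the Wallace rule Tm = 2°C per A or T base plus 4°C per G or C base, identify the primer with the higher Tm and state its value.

Primer 1: A+T=9, G+C=8 → Tm = 2(9)+4(8) = 50°C
Primer 2: A+T=5, G+C=5 → Tm = 2(5)+4(5) = 30°C
50°C vs 30°C → primer 1 is higher.

Primer 1, 50°C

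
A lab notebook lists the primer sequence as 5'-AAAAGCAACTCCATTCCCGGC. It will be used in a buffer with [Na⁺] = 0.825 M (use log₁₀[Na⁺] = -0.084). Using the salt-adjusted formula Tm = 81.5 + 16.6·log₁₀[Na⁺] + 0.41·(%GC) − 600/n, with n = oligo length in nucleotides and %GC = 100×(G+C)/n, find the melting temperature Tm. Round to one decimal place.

73.0°C

Length n = 21. C=8, A=7, G=3, T=3
G+C = 11, so %GC = 11/21 × 100 = 52.381%
Salt term: 16.6 × (-0.084) = -1.394
GC term: 0.41 × 52.381 = 21.476; length term: −600/21 = −28.571
Tm = 81.5 + (-1.394) + 21.476 − 28.571 = 73.011 → 73.0°C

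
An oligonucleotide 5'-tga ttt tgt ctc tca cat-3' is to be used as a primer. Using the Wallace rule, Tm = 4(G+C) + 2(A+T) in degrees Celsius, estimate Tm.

48°C

A=3, G=2, T=9, C=4
So N_AT = 12 and N_GC = 6.
Tm = 2×12 + 4×6 = 48°C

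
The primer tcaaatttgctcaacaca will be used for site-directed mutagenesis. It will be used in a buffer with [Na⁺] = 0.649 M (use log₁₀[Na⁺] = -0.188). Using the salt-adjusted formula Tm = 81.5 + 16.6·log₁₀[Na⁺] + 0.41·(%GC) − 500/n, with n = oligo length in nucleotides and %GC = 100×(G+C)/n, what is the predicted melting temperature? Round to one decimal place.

64.3°C

Length n = 18. Base counts: T=5, C=5, A=7, G=1
G+C = 6, so %GC = 6/18 × 100 = 33.333%
Salt term: 16.6 × (-0.188) = -3.121
GC term: 0.41 × 33.333 = 13.667; length term: −500/18 = −27.778
Tm = 81.5 + (-3.121) + 13.667 − 27.778 = 64.268 → 64.3°C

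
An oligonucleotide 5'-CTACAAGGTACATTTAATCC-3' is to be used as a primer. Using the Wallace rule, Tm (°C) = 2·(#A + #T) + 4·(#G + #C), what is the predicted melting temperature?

54°C

Scanning the sequence gives C=5, T=6, G=2, A=7.
AT pairs contribute 13, GC pairs contribute 7.
Tm = 2×13 + 4×7 = 54°C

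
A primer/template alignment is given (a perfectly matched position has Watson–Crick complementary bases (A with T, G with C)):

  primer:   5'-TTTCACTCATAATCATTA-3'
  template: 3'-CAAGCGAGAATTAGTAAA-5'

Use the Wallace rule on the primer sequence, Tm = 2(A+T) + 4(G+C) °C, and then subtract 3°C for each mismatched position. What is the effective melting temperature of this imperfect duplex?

Primer base counts: A=6, T=8, G=0, C=4 → A+T=14, G+C=4
Perfect-match Tm = 2(14) + 4(4) = 28 + 16 = 44°C
Mismatches (positions where the bases are not complementary): 4 (at positions 1, 5, 9, 18)
Effective Tm = 44 − 4×3 = 44 − 12 = 32°C

32°C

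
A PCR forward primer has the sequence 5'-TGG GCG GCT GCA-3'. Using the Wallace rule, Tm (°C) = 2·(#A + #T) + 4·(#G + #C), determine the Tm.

Counting bases: G=6, A=1, C=3, T=2
A+T = 3, G+C = 9
Tm = 4·9 + 2·3 = 36 + 6 = 42°C

42°C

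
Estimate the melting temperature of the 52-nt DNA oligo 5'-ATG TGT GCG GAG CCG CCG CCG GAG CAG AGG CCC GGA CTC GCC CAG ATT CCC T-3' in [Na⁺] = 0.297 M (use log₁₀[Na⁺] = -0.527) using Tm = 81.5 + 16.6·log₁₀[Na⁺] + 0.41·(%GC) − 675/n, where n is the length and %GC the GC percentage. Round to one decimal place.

Length n = 52. A=8, G=18, T=7, C=19
G+C = 37, so %GC = 37/52 × 100 = 71.154%
Salt term: 16.6 × (-0.527) = -8.748
GC term: 0.41 × 71.154 = 29.173; length term: −675/52 = −12.981
Tm = 81.5 + (-8.748) + 29.173 − 12.981 = 88.944 → 88.9°C

88.9°C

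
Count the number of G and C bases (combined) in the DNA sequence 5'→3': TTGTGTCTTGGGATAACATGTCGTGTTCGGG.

Base counts: C=4, A=4, T=12, G=11
Total G or C: 11 + 4 = 15

15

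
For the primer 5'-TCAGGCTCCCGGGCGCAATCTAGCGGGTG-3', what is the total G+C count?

Base counts: C=9, A=4, G=11, T=5
Total G or C: 11 + 9 = 20

20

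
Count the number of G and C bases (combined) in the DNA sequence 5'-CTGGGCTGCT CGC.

Scanning the sequence gives C=5, G=5, T=3, A=0.
Total G or C: 5 + 5 = 10

10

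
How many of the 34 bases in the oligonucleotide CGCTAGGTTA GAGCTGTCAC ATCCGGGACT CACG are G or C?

Scanning the sequence gives C=10, G=10, A=7, T=7.
Total G or C: 10 + 10 = 20

20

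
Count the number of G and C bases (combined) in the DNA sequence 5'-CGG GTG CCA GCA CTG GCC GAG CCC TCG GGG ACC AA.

26

A=6, C=13, T=3, G=13
G+C = 13 + 13 = 26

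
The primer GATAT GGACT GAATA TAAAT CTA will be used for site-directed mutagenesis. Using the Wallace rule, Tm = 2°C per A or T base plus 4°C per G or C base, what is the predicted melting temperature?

Scanning the sequence gives A=10, G=4, T=7, C=2.
A+T = 17, G+C = 6
Tm = 4·6 + 2·17 = 24 + 34 = 58°C

58°C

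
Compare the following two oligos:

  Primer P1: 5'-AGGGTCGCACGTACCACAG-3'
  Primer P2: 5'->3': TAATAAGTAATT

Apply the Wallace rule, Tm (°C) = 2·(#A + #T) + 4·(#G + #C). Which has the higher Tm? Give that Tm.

Primer P1: A+T=7, G+C=12 → Tm = 2(7)+4(12) = 62°C
Primer P2: A+T=11, G+C=1 → Tm = 2(11)+4(1) = 26°C
62°C vs 26°C → primer P1 is higher.

Primer P1, 62°C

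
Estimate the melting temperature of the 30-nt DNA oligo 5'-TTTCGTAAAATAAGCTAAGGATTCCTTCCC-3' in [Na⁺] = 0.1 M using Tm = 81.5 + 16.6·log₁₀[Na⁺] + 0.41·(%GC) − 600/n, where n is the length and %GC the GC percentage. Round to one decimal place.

Length n = 30. Base counts: G=4, C=7, T=10, A=9
G+C = 11, so %GC = 11/30 × 100 = 36.667%
Salt term: 16.6 × (-1) = -16.6
GC term: 0.41 × 36.667 = 15.033; length term: −600/30 = −20
Tm = 81.5 + (-16.6) + 15.033 − 20 = 59.933 → 59.9°C

59.9°C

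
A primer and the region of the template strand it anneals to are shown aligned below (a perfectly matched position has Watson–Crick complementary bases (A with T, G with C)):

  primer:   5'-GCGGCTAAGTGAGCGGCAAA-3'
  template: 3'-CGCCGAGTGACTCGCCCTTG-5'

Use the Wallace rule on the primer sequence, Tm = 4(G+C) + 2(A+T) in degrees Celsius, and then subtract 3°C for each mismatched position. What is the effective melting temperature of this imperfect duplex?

52°C

Primer base counts: A=6, T=2, G=8, C=4 → A+T=8, G+C=12
Perfect-match Tm = 2(8) + 4(12) = 16 + 48 = 64°C
Mismatches (positions where the bases are not complementary): 4 (at positions 7, 9, 17, 20)
Effective Tm = 64 − 4×3 = 64 − 12 = 52°C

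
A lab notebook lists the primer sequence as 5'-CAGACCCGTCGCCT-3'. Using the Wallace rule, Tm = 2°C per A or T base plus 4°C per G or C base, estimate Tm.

48°C

G=3, T=2, A=2, C=7
So N_AT = 4 and N_GC = 10.
Tm = 4·10 + 2·4 = 40 + 8 = 48°C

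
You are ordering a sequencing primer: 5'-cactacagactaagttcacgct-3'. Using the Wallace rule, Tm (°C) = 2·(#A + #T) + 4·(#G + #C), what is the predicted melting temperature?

Base counts: C=7, G=3, T=5, A=7
So N_AT = 12 and N_GC = 10.
Tm = 2(12) + 4(10) = 24 + 40 = 64°C

64°C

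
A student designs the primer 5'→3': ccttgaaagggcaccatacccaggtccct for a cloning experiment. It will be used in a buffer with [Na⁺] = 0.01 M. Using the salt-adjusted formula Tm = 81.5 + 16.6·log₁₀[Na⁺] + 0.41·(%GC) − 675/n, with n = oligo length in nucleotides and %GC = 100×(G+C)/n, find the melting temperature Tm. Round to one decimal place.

Length n = 29. Scanning the sequence gives C=11, G=6, T=5, A=7.
G+C = 17, so %GC = 17/29 × 100 = 58.621%
Salt term: 16.6 × (-2) = -33.2
GC term: 0.41 × 58.621 = 24.035; length term: −675/29 = −23.276
Tm = 81.5 + (-33.2) + 24.035 − 23.276 = 49.059 → 49.1°C

49.1°C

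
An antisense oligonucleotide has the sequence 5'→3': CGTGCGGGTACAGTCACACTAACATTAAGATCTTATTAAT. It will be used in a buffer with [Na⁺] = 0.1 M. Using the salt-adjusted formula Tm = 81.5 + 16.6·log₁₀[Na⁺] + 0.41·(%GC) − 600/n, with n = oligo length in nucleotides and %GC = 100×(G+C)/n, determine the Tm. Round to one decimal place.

65.3°C

Length n = 40. Scanning the sequence gives T=12, C=8, G=7, A=13.
G+C = 15, so %GC = 15/40 × 100 = 37.5%
Salt term: 16.6 × (-1) = -16.6
GC term: 0.41 × 37.5 = 15.375; length term: −600/40 = −15
Tm = 81.5 + (-16.6) + 15.375 − 15 = 65.275 → 65.3°C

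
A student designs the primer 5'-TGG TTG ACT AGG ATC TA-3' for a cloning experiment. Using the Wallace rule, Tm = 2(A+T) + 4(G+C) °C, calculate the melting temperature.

48°C

Scanning the sequence gives T=6, A=4, G=5, C=2.
So N_AT = 10 and N_GC = 7.
Tm = 2(10) + 4(7) = 20 + 28 = 48°C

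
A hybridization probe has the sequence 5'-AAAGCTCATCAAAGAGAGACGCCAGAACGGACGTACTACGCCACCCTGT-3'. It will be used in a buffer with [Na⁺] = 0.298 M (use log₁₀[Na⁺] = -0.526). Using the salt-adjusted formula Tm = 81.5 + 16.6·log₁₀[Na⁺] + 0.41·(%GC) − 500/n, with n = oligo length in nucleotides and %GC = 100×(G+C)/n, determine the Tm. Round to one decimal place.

84.3°C

Length n = 49. Base counts: A=17, C=15, T=6, G=11
G+C = 26, so %GC = 26/49 × 100 = 53.061%
Salt term: 16.6 × (-0.526) = -8.732
GC term: 0.41 × 53.061 = 21.755; length term: −500/49 = −10.204
Tm = 81.5 + (-8.732) + 21.755 − 10.204 = 84.319 → 84.3°C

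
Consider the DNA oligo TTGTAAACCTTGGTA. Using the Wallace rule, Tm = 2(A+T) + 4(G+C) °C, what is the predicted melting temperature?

Scanning the sequence gives G=3, A=4, C=2, T=6.
AT pairs contribute 10, GC pairs contribute 5.
Tm = 2(10) + 4(5) = 20 + 20 = 40°C

40°C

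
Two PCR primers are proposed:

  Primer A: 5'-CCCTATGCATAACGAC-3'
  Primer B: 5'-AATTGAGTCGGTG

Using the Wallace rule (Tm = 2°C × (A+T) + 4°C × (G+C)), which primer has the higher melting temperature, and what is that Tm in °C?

Primer A, 48°C

Primer A: A+T=8, G+C=8 → Tm = 2(8)+4(8) = 48°C
Primer B: A+T=7, G+C=6 → Tm = 2(7)+4(6) = 38°C
48°C vs 38°C → primer A is higher.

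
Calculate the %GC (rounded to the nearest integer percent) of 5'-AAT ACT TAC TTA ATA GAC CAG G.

32%

Counting bases: G=3, A=9, T=6, C=4
G+C = 3 + 4 = 7 out of 22 bases
%GC = 7/22 × 100 = 31.82% ≈ 32%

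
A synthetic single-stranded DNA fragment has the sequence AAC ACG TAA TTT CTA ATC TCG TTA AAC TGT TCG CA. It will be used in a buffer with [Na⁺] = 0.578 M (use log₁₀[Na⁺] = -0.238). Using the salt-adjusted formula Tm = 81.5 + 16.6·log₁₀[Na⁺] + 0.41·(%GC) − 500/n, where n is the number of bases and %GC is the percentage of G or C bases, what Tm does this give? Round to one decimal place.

77.3°C

Length n = 35. Base counts: A=11, C=8, G=4, T=12
G+C = 12, so %GC = 12/35 × 100 = 34.286%
Salt term: 16.6 × (-0.238) = -3.951
GC term: 0.41 × 34.286 = 14.057; length term: −500/35 = −14.286
Tm = 81.5 + (-3.951) + 14.057 − 14.286 = 77.32 → 77.3°C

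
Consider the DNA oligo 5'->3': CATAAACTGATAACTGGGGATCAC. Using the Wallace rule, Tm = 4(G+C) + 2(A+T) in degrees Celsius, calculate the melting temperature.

68°C

Base counts: T=5, A=9, C=5, G=5
A+T = 14, G+C = 10
Tm = 2×14 + 4×10 = 68°C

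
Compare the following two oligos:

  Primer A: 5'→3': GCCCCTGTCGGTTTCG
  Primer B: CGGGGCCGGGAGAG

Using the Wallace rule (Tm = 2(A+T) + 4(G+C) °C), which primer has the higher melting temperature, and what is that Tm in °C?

Primer A: A+T=5, G+C=11 → Tm = 2(5)+4(11) = 54°C
Primer B: A+T=2, G+C=12 → Tm = 2(2)+4(12) = 52°C
54°C vs 52°C → primer A is higher.

Primer A, 54°C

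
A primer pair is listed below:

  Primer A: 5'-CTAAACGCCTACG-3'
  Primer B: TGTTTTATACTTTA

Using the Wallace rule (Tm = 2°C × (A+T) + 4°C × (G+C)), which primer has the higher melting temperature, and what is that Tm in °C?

Primer A, 40°C

Primer A: A+T=6, G+C=7 → Tm = 2(6)+4(7) = 40°C
Primer B: A+T=12, G+C=2 → Tm = 2(12)+4(2) = 32°C
40°C vs 32°C → primer A is higher.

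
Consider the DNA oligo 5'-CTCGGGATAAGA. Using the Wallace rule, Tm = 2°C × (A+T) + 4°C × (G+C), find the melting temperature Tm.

36°C

Base counts: A=4, T=2, C=2, G=4
A+T = 6, G+C = 6
Tm = 2×6 + 4×6 = 36°C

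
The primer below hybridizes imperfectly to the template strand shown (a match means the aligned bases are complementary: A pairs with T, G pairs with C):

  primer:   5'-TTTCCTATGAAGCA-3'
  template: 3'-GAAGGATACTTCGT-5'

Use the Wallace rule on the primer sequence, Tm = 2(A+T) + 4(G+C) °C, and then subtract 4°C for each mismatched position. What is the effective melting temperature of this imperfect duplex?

Primer base counts: A=4, T=5, G=2, C=3 → A+T=9, G+C=5
Perfect-match Tm = 2(9) + 4(5) = 18 + 20 = 38°C
Mismatches (positions where the bases are not complementary): 1 (at position 1)
Effective Tm = 38 − 1×4 = 38 − 4 = 34°C

34°C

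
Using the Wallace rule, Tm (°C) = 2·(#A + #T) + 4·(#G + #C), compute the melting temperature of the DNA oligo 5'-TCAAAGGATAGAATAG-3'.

42°C

Scanning the sequence gives A=8, C=1, T=3, G=4.
So N_AT = 11 and N_GC = 5.
Tm = 4·5 + 2·11 = 20 + 22 = 42°C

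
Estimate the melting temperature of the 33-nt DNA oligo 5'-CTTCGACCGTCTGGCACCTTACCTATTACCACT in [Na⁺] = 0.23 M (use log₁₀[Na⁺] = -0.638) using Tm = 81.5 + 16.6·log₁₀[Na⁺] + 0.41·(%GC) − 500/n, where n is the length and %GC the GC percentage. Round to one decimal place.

Length n = 33. Scanning the sequence gives G=4, C=13, A=6, T=10.
G+C = 17, so %GC = 17/33 × 100 = 51.515%
Salt term: 16.6 × (-0.638) = -10.591
GC term: 0.41 × 51.515 = 21.121; length term: −500/33 = −15.152
Tm = 81.5 + (-10.591) + 21.121 − 15.152 = 76.878 → 76.9°C

76.9°C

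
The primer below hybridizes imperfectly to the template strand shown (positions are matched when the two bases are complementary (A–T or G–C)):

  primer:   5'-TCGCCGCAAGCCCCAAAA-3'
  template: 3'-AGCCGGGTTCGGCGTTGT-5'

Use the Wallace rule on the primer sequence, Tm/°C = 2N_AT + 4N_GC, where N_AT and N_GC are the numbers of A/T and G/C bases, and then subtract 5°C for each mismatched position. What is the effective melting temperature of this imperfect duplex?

Primer base counts: A=6, T=1, G=3, C=8 → A+T=7, G+C=11
Perfect-match Tm = 2(7) + 4(11) = 14 + 44 = 58°C
Mismatches (positions where the bases are not complementary): 4 (at positions 4, 6, 13, 17)
Effective Tm = 58 − 4×5 = 58 − 20 = 38°C

38°C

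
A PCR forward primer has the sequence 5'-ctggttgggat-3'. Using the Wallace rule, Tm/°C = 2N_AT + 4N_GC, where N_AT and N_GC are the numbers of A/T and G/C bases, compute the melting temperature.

34°C

Base counts: G=5, T=4, C=1, A=1
A+T = 5, G+C = 6
Tm = 2(5) + 4(6) = 10 + 24 = 34°C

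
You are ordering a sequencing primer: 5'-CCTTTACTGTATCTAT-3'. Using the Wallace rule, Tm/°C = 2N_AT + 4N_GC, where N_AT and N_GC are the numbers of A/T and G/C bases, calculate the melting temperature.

42°C

T=8, G=1, C=4, A=3
AT pairs contribute 11, GC pairs contribute 5.
Tm = 2(11) + 4(5) = 22 + 20 = 42°C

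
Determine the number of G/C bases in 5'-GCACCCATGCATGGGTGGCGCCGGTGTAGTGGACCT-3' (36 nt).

24

Base counts: G=14, T=7, A=5, C=10
Total G or C: 14 + 10 = 24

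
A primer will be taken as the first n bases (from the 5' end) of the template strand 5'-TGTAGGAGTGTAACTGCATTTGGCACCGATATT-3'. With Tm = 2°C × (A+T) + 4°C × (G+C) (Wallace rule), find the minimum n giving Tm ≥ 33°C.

n = 12

First 11 bases: TGTAGGAGTGT → Tm = 32°C (< 33°C)
First 12 bases: TGTAGGAGTGTA → Tm = 34°C (≥ 33°C)
Each additional base adds 2°C (A/T) or 4°C (G/C), so Tm is non-decreasing in n; n = 12 is the first length to reach 33°C.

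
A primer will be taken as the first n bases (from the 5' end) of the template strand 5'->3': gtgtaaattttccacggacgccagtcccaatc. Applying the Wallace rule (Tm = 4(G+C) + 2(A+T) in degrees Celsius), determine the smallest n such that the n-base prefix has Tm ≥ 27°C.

First 11 bases: GTGTAAATTTT → Tm = 26°C (< 27°C)
First 12 bases: GTGTAAATTTTC → Tm = 30°C (≥ 27°C)
Since every base adds ≥2°C, Tm only increases with n, so the threshold is first crossed at n = 12.

n = 12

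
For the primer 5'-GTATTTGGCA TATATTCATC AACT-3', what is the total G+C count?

7

Scanning the sequence gives T=10, A=7, G=3, C=4.
G+C = 3 + 4 = 7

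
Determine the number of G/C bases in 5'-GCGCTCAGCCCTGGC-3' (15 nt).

12

A=1, C=7, G=5, T=2
G+C = 5 + 7 = 12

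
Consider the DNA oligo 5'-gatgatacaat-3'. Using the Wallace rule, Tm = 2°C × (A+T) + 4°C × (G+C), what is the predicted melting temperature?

28°C

Base counts: G=2, A=5, C=1, T=3
AT pairs contribute 8, GC pairs contribute 3.
Tm = 2(8) + 4(3) = 16 + 12 = 28°C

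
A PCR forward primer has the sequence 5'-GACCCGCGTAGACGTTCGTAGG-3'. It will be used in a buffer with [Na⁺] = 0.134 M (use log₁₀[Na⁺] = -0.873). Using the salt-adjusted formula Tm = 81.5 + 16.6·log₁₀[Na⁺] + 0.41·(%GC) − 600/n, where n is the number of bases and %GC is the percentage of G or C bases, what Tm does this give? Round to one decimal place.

Length n = 22. Scanning the sequence gives G=8, T=4, C=6, A=4.
G+C = 14, so %GC = 14/22 × 100 = 63.636%
Salt term: 16.6 × (-0.873) = -14.492
GC term: 0.41 × 63.636 = 26.091; length term: −600/22 = −27.273
Tm = 81.5 + (-14.492) + 26.091 − 27.273 = 65.826 → 65.8°C

65.8°C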